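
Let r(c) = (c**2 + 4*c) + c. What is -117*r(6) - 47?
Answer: -7769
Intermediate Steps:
r(c) = c**2 + 5*c
-117*r(6) - 47 = -702*(5 + 6) - 47 = -702*11 - 47 = -117*66 - 47 = -7722 - 47 = -7769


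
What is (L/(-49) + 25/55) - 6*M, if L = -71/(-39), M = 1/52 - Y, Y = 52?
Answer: 13129801/42042 ≈ 312.30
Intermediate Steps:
M = -2703/52 (M = 1/52 - 1*52 = 1/52 - 52 = -2703/52 ≈ -51.981)
L = 71/39 (L = -71*(-1/39) = 71/39 ≈ 1.8205)
(L/(-49) + 25/55) - 6*M = ((71/39)/(-49) + 25/55) - 6*(-2703/52) = ((71/39)*(-1/49) + 25*(1/55)) + 8109/26 = (-71/1911 + 5/11) + 8109/26 = 8774/21021 + 8109/26 = 13129801/42042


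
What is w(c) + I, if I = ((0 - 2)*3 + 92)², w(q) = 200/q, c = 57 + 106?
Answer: 1205748/163 ≈ 7397.2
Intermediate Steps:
c = 163
I = 7396 (I = (-2*3 + 92)² = (-6 + 92)² = 86² = 7396)
w(c) + I = 200/163 + 7396 = 1205748/163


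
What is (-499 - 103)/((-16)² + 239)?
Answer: -602/495 ≈ -1.2162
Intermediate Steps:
(-499 - 103)/((-16)² + 239) = -602/(256 + 239) = -602/495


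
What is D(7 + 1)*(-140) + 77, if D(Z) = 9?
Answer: -1183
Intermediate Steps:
D(7 + 1)*(-140) + 77 = 9*(-140) + 77 = -1260 + 77 = -1183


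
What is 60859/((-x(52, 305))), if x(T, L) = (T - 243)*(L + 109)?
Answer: 60859/79074 ≈ 0.76965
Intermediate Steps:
x(T, L) = (-243 + T)*(109 + L)
60859/((-x(52, 305))) = 60859/((-(-26487 - 243*305 + 109*52 + 305*52))) = 60859/((-(-26487 - 74115 + 5668 + 15860))) = 60859/((-1*(-79074))) = 60859/79074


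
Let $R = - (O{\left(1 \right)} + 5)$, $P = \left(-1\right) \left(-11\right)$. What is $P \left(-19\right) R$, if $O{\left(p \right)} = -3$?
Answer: $418$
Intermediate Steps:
$P = 11$
$R = -2$ ($R = - (-3 + 5) = \left(-1\right) 2 = -2$)
$P \left(-19\right) R = 11 \left(-19\right) \left(-2\right) = \left(-209\right) \left(-2\right) = 418$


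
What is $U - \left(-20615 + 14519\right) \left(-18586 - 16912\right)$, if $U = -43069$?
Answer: $-216438877$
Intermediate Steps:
$U - \left(-20615 + 14519\right) \left(-18586 - 16912\right) = -43069 - \left(-20615 + 14519\right) \left(-18586 - 16912\right) = -43069 - \left(-6096\right) \left(-35498\right) = -43069 - 216395808 = -216438877$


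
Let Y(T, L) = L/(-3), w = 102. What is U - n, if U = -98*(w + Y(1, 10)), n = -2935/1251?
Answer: -12093401/1251 ≈ -9667.0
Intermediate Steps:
Y(T, L) = -L/3 (Y(T, L) = L*(-⅓) = -L/3)
n = -2935/1251 (n = -2935*1/1251 = -2935/1251 ≈ -2.3461)
U = -29008/3 (U = -98*(102 - ⅓*10) = -98*(102 - 10/3) = -98*296/3 = -29008/3 ≈ -9669.3)
U - n = -29008/3 - 1*(-2935/1251) = -29008/3 + 2935/1251 = -12093401/1251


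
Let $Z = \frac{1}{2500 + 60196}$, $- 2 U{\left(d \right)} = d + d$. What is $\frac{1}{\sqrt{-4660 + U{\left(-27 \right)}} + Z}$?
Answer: $\frac{62696}{18211342731329} - \frac{3930788416 i \sqrt{4633}}{18211342731329} \approx 3.4427 \cdot 10^{-9} - 0.014692 i$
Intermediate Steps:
$U{\left(d \right)} = - d$ ($U{\left(d \right)} = - \frac{d + d}{2} = - \frac{2 d}{2} = - d$)
$Z = \frac{1}{62696} \approx 1.595 \cdot 10^{-5}$
$\frac{1}{\sqrt{-4660 + U{\left(-27 \right)}} + Z} = \frac{1}{\sqrt{-4660 - -27} + \frac{1}{62696}} = \frac{1}{\sqrt{-4660 + 27} + \frac{1}{62696}} = \frac{1}{\sqrt{-4633} + \frac{1}{62696}} = \frac{1}{i \sqrt{4633} + \frac{1}{62696}} = \frac{1}{\frac{1}{62696} + i \sqrt{4633}}$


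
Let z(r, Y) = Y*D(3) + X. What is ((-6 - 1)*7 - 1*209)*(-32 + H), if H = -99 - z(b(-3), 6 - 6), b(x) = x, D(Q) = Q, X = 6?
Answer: 35346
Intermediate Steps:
z(r, Y) = 6 + 3*Y (z(r, Y) = Y*3 + 6 = 3*Y + 6 = 6 + 3*Y)
H = -105 (H = -99 - (6 + 3*(6 - 6)) = -99 - (6 + 3*0) = -99 - (6 + 0) = -99 - 1*6 = -99 - 6 = -105)
((-6 - 1)*7 - 1*209)*(-32 + H) = ((-6 - 1)*7 - 1*209)*(-32 - 105) = (-7*7 - 209)*(-137) = (-49 - 209)*(-137) = -258*(-137) = 35346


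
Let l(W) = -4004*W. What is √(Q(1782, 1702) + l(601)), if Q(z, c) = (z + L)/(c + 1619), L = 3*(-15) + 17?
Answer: I*√327658303130/369 ≈ 1551.3*I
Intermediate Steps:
L = -28 (L = -45 + 17 = -28)
Q(z, c) = (-28 + z)/(1619 + c) (Q(z, c) = (z - 28)/(c + 1619) = (-28 + z)/(1619 + c))
l(W) = -4004*W (l(W) = -2002*2*W = -4004*W)
√(Q(1782, 1702) + l(601)) = √((-28 + 1782)/(1619 + 1702) - 4004*601) = √(1754/3321 - 2406404) = √(-7991665930/3321) = I*√327658303130/369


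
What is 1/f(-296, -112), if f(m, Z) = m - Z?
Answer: -1/184 ≈ -0.0054348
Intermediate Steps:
1/f(-296, -112) = 1/(-296 - 1*(-112)) = 1/(-296 + 112) = 1/(-184) = -1/184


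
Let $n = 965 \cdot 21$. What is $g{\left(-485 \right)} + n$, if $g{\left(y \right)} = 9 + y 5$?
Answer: $17849$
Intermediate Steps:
$g{\left(y \right)} = 9 + 5 y$
$n = 20265$
$g{\left(-485 \right)} + n = \left(9 + 5 \left(-485\right)\right) + 20265 = \left(9 - 2425\right) + 20265 = -2416 + 20265 = 17849$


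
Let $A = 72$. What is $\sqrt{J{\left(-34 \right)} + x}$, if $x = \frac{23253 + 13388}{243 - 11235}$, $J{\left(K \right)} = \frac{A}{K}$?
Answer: $\frac{i \sqrt{11896334511}}{46716} \approx 2.3348 i$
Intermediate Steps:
$J{\left(K \right)} = \frac{72}{K}$
$x = - \frac{36641}{10992}$ ($x = \frac{36641}{-10992} = 36641 \left(- \frac{1}{10992}\right) = - \frac{36641}{10992} \approx -3.3334$)
$\sqrt{J{\left(-34 \right)} + x} = \sqrt{\frac{72}{-34} - \frac{36641}{10992}} = \sqrt{72 \left(- \frac{1}{34}\right) - \frac{36641}{10992}} = \sqrt{- \frac{36}{17} - \frac{36641}{10992}} = \sqrt{- \frac{1018609}{186864}} = \frac{i \sqrt{11896334511}}{46716}$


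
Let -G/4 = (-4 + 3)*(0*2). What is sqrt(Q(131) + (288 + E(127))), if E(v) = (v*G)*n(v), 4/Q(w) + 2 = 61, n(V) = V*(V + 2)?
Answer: 2*sqrt(250691)/59 ≈ 16.973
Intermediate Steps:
G = 0 (G = -4*(-4 + 3)*0*2 = -(-4)*0 = -4*0 = 0)
n(V) = V*(2 + V)
Q(w) = 4/59 (Q(w) = 4/(-2 + 61) = 4/59)
E(v) = 0 (E(v) = (v*0)*(v*(2 + v)) = 0*(v*(2 + v)) = 0)
sqrt(Q(131) + (288 + E(127))) = sqrt(4/59 + (288 + 0)) = sqrt(4/59 + 288) = sqrt(16996/59) = 2*sqrt(250691)/59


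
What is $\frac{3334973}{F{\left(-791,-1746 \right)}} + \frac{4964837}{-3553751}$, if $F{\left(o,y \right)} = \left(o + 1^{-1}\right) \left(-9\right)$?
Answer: $\frac{11816363642653}{25267169610} \approx 467.66$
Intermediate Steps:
$F{\left(o,y \right)} = -9 - 9 o$ ($F{\left(o,y \right)} = \left(o + 1\right) \left(-9\right) = \left(1 + o\right) \left(-9\right) = -9 - 9 o$)
$\frac{3334973}{F{\left(-791,-1746 \right)}} + \frac{4964837}{-3553751} = \frac{3334973}{-9 - -7119} + \frac{4964837}{-3553751} = \frac{3334973}{-9 + 7119} + 4964837 \left(- \frac{1}{3553751}\right) = \frac{3334973}{7110} - \frac{4964837}{3553751} = \frac{11816363642653}{25267169610}$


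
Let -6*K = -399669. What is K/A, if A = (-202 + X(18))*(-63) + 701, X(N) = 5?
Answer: 133223/26224 ≈ 5.0802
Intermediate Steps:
K = 133223/2 (K = -⅙*(-399669) = 133223/2 ≈ 66612.)
A = 13112 (A = (-202 + 5)*(-63) + 701 = -197*(-63) + 701 = 12411 + 701 = 13112)
K/A = (133223/2)/13112 = (133223/2)*(1/13112) = 133223/26224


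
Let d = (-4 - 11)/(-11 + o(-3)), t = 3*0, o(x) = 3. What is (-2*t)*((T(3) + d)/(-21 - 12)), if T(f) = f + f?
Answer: 0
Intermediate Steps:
T(f) = 2*f
t = 0
d = 15/8 (d = (-4 - 11)/(-11 + 3) = -15/(-8) = -15*(-1/8) = 15/8 ≈ 1.8750)
(-2*t)*((T(3) + d)/(-21 - 12)) = (-2*0)*((2*3 + 15/8)/(-21 - 12)) = 0*((6 + 15/8)/(-33)) = 0*((63/8)*(-1/33)) = 0*(-21/88) = 0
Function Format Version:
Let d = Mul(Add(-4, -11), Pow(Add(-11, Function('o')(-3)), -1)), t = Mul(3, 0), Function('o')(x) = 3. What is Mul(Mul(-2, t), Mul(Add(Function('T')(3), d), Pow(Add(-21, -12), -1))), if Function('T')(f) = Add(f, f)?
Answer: 0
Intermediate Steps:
Function('T')(f) = Mul(2, f)
t = 0
d = Rational(15, 8) (d = Mul(Add(-4, -11), Pow(Add(-11, 3), -1)) = Mul(-15, Pow(-8, -1)) = Mul(-15, Rational(-1, 8)) = Rational(15, 8) ≈ 1.8750)
Mul(Mul(-2, t), Mul(Add(Function('T')(3), d), Pow(Add(-21, -12), -1))) = Mul(Mul(-2, 0), Mul(Add(Mul(2, 3), Rational(15, 8)), Pow(Add(-21, -12), -1))) = Mul(0, Mul(Add(6, Rational(15, 8)), Pow(-33, -1))) = Mul(0, Mul(Rational(63, 8), Rational(-1, 33))) = Mul(0, Rational(-21, 88)) = 0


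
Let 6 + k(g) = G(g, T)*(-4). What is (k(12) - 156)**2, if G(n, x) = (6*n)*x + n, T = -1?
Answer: 6084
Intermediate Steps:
G(n, x) = n + 6*n*x (G(n, x) = 6*n*x + n = n + 6*n*x)
k(g) = -6 + 20*g (k(g) = -6 + (g*(1 + 6*(-1)))*(-4) = -6 + (g*(1 - 6))*(-4) = -6 + (g*(-5))*(-4) = -6 - 5*g*(-4) = -6 + 20*g)
(k(12) - 156)**2 = ((-6 + 20*12) - 156)**2 = ((-6 + 240) - 156)**2 = (234 - 156)**2 = 78**2 = 6084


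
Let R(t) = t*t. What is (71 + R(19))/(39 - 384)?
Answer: -144/115 ≈ -1.2522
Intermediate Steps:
R(t) = t**2
(71 + R(19))/(39 - 384) = (71 + 19**2)/(39 - 384) = (71 + 361)/(-345) = 432*(-1/345) = -144/115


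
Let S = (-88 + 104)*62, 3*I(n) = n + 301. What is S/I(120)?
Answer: 2976/421 ≈ 7.0689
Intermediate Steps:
I(n) = 301/3 + n/3 (I(n) = (n + 301)/3 = (301 + n)/3 = 301/3 + n/3)
S = 992 (S = 16*62 = 992)
S/I(120) = 992/(301/3 + (⅓)*120) = 992/(301/3 + 40) = 992/(421/3) = 992*(3/421) = 2976/421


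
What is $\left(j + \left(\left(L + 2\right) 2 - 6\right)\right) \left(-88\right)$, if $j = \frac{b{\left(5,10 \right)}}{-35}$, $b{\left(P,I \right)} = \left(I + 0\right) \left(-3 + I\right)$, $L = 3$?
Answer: $-176$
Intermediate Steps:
$b{\left(P,I \right)} = I \left(-3 + I\right)$
$j = -2$ ($j = \frac{10 \left(-3 + 10\right)}{-35} = 10 \cdot 7 \left(- \frac{1}{35}\right) = 70 \left(- \frac{1}{35}\right) = -2$)
$\left(j + \left(\left(L + 2\right) 2 - 6\right)\right) \left(-88\right) = \left(-2 - \left(6 - \left(3 + 2\right) 2\right)\right) \left(-88\right) = \left(-2 + \left(5 \cdot 2 - 6\right)\right) \left(-88\right) = \left(-2 + \left(10 - 6\right)\right) \left(-88\right) = \left(-2 + 4\right) \left(-88\right) = 2 \left(-88\right) = -176$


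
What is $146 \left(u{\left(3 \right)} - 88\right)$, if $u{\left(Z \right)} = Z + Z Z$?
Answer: $-11096$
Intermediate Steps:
$u{\left(Z \right)} = Z + Z^{2}$
$146 \left(u{\left(3 \right)} - 88\right) = 146 \left(3 \left(1 + 3\right) - 88\right) = 146 \left(3 \cdot 4 - 88\right) = 146 \left(12 - 88\right) = 146 \left(-76\right) = -11096$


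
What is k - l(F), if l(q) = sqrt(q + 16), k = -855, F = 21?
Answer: -855 - sqrt(37) ≈ -861.08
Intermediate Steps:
l(q) = sqrt(16 + q)
k - l(F) = -855 - sqrt(16 + 21) = -855 - sqrt(37)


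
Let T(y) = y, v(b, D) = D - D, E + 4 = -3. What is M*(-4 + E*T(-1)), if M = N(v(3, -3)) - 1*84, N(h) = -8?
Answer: -276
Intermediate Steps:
E = -7 (E = -4 - 3 = -7)
v(b, D) = 0
M = -92 (M = -8 - 1*84 = -8 - 84 = -92)
M*(-4 + E*T(-1)) = -92*(-4 - 7*(-1)) = -92*(-4 + 7) = -92*3 = -276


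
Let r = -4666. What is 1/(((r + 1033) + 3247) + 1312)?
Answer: 1/926 ≈ 0.0010799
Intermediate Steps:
1/(((r + 1033) + 3247) + 1312) = 1/(((-4666 + 1033) + 3247) + 1312) = 1/((-3633 + 3247) + 1312) = 1/(-386 + 1312) = 1/926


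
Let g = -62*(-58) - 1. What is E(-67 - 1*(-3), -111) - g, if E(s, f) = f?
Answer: -3706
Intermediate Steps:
g = 3595 (g = 3596 - 1 = 3595)
E(-67 - 1*(-3), -111) - g = -111 - 1*3595 = -111 - 3595 = -3706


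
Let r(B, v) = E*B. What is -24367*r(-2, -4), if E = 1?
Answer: 48734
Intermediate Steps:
r(B, v) = B (r(B, v) = 1*B = B)
-24367*r(-2, -4) = -24367*(-2) = 48734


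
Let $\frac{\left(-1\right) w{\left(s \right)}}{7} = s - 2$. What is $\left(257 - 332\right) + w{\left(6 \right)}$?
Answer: $-103$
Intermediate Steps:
$w{\left(s \right)} = 14 - 7 s$ ($w{\left(s \right)} = - 7 \left(s - 2\right) = - 7 \left(-2 + s\right) = 14 - 7 s$)
$\left(257 - 332\right) + w{\left(6 \right)} = \left(257 - 332\right) + \left(14 - 42\right) = -75 + \left(14 - 42\right) = -75 - 28 = -103$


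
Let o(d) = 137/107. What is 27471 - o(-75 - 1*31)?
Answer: 2939260/107 ≈ 27470.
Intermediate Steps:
o(d) = 137/107 (o(d) = 137*(1/107) = 137/107)
27471 - o(-75 - 1*31) = 27471 - 1*137/107 = 27471 - 137/107 = 2939260/107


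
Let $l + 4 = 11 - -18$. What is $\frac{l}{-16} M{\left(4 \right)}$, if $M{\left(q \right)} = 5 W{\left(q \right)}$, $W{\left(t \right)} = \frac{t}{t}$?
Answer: $- \frac{125}{16} \approx -7.8125$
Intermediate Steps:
$l = 25$ ($l = -4 + \left(11 - -18\right) = -4 + \left(11 + 18\right) = -4 + 29 = 25$)
$W{\left(t \right)} = 1$
$M{\left(q \right)} = 5$ ($M{\left(q \right)} = 5 \cdot 1 = 5$)
$\frac{l}{-16} M{\left(4 \right)} = \frac{1}{-16} \cdot 25 \cdot 5 = \left(- \frac{1}{16}\right) 25 \cdot 5 = \left(- \frac{25}{16}\right) 5 = - \frac{125}{16}$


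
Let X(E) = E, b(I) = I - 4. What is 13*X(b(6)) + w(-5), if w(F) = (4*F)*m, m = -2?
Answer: 66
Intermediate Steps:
b(I) = -4 + I
w(F) = -8*F (w(F) = (4*F)*(-2) = -8*F)
13*X(b(6)) + w(-5) = 13*(-4 + 6) - 8*(-5) = 13*2 + 40 = 26 + 40 = 66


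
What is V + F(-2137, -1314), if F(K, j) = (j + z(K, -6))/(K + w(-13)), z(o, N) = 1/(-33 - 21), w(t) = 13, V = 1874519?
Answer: 214999902181/114696 ≈ 1.8745e+6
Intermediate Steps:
z(o, N) = -1/54 (z(o, N) = 1/(-54) = -1/54)
F(K, j) = (-1/54 + j)/(13 + K) (F(K, j) = (j - 1/54)/(K + 13) = (-1/54 + j)/(13 + K))
V + F(-2137, -1314) = 1874519 + (-1/54 - 1314)/(13 - 2137) = 1874519 - 70957/54/(-2124) = 1874519 - 1/2124*(-70957/54) = 1874519 + 70957/114696 = 214999902181/114696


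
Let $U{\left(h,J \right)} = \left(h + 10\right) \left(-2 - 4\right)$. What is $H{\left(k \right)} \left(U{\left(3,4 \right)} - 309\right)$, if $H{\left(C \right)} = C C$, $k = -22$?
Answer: $-187308$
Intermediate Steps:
$U{\left(h,J \right)} = -60 - 6 h$ ($U{\left(h,J \right)} = \left(10 + h\right) \left(-6\right) = -60 - 6 h$)
$H{\left(C \right)} = C^{2}$
$H{\left(k \right)} \left(U{\left(3,4 \right)} - 309\right) = \left(-22\right)^{2} \left(\left(-60 - 18\right) - 309\right) = 484 \left(\left(-60 - 18\right) - 309\right) = 484 \left(-78 - 309\right) = 484 \left(-387\right) = -187308$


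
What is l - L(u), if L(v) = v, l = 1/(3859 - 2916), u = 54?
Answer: -50921/943 ≈ -53.999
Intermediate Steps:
l = 1/943 ≈ 0.0010604
l - L(u) = 1/943 - 1*54 = 1/943 - 54 = -50921/943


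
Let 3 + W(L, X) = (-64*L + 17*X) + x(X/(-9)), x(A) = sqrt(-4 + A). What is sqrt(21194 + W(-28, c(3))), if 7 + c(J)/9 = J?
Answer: sqrt(22371) ≈ 149.57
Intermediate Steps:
c(J) = -63 + 9*J
W(L, X) = -3 + sqrt(-4 - X/9) - 64*L + 17*X (W(L, X) = -3 + ((-64*L + 17*X) + sqrt(-4 + X/(-9))) = -3 + ((-64*L + 17*X) + sqrt(-4 + X*(-1/9))) = -3 + ((-64*L + 17*X) + sqrt(-4 - X/9)) = -3 + (sqrt(-4 - X/9) - 64*L + 17*X) = -3 + sqrt(-4 - X/9) - 64*L + 17*X)
sqrt(21194 + W(-28, c(3))) = sqrt(21194 + (-3 - 64*(-28) + 17*(-63 + 9*3) + sqrt(-36 - (-63 + 9*3))/3)) = sqrt(21194 + (-3 + 1792 + 17*(-63 + 27) + sqrt(-36 - (-63 + 27))/3)) = sqrt(21194 + (-3 + 1792 + 17*(-36) + sqrt(-36 - 1*(-36))/3)) = sqrt(21194 + (-3 + 1792 - 612 + sqrt(-36 + 36)/3)) = sqrt(21194 + (-3 + 1792 - 612 + sqrt(0)/3)) = sqrt(21194 + (-3 + 1792 - 612 + (1/3)*0)) = sqrt(21194 + (-3 + 1792 - 612 + 0)) = sqrt(21194 + 1177) = sqrt(22371)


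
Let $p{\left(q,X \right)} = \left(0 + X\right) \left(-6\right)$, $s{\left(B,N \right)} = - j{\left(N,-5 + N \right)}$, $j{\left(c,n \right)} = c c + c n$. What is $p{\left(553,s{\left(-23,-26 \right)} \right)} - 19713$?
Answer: $-10821$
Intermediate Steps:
$j{\left(c,n \right)} = c^{2} + c n$
$s{\left(B,N \right)} = - N \left(-5 + 2 N\right)$ ($s{\left(B,N \right)} = - N \left(N + \left(-5 + N\right)\right) = - N \left(-5 + 2 N\right)$)
$p{\left(q,X \right)} = - 6 X$ ($p{\left(q,X \right)} = X \left(-6\right) = - 6 X$)
$p{\left(553,s{\left(-23,-26 \right)} \right)} - 19713 = - 6 \left(- 26 \left(5 - -52\right)\right) - 19713 = - 6 \left(- 26 \left(5 + 52\right)\right) - 19713 = - 6 \left(\left(-26\right) 57\right) - 19713 = \left(-6\right) \left(-1482\right) - 19713 = 8892 - 19713 = -10821$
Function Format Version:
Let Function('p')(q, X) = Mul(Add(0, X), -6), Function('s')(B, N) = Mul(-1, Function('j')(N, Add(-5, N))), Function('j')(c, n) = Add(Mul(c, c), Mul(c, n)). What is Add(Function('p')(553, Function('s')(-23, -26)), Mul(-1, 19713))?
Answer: -10821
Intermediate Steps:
Function('j')(c, n) = Add(Pow(c, 2), Mul(c, n))
Function('s')(B, N) = Mul(-1, N, Add(-5, Mul(2, N))) (Function('s')(B, N) = Mul(-1, Mul(N, Add(N, Add(-5, N)))) = Mul(-1, Mul(N, Add(-5, Mul(2, N)))) = Mul(-1, N, Add(-5, Mul(2, N))))
Function('p')(q, X) = Mul(-6, X) (Function('p')(q, X) = Mul(X, -6) = Mul(-6, X))
Add(Function('p')(553, Function('s')(-23, -26)), Mul(-1, 19713)) = Add(Mul(-6, Mul(-26, Add(5, Mul(-2, -26)))), Mul(-1, 19713)) = Add(Mul(-6, Mul(-26, Add(5, 52))), -19713) = Add(Mul(-6, Mul(-26, 57)), -19713) = Add(Mul(-6, -1482), -19713) = Add(8892, -19713) = -10821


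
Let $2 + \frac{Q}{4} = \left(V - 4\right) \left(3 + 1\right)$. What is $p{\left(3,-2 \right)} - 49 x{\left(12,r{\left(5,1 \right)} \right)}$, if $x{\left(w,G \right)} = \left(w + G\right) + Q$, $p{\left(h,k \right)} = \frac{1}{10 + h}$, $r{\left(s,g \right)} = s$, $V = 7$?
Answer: $- \frac{36308}{13} \approx -2792.9$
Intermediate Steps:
$Q = 40$ ($Q = -8 + 4 \left(7 - 4\right) \left(3 + 1\right) = -8 + 4 \cdot 3 \cdot 4 = -8 + 4 \cdot 12 = -8 + 48 = 40$)
$x{\left(w,G \right)} = 40 + G + w$ ($x{\left(w,G \right)} = \left(w + G\right) + 40 = \left(G + w\right) + 40 = 40 + G + w$)
$p{\left(3,-2 \right)} - 49 x{\left(12,r{\left(5,1 \right)} \right)} = \frac{1}{10 + 3} - 49 \left(40 + 5 + 12\right) = \frac{1}{13} - 2793 = - \frac{36308}{13}$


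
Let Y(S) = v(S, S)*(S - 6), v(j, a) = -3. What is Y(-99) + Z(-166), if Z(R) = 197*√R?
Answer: 315 + 197*I*√166 ≈ 315.0 + 2538.2*I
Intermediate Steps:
Y(S) = 18 - 3*S (Y(S) = -3*(S - 6) = -3*(-6 + S) = 18 - 3*S)
Y(-99) + Z(-166) = (18 - 3*(-99)) + 197*√(-166) = (18 + 297) + 197*(I*√166) = 315 + 197*I*√166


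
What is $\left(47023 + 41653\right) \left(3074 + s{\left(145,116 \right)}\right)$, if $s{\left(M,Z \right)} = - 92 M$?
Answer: $-910347816$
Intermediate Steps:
$\left(47023 + 41653\right) \left(3074 + s{\left(145,116 \right)}\right) = \left(47023 + 41653\right) \left(3074 - 13340\right) = 88676 \left(3074 - 13340\right) = 88676 \left(-10266\right) = -910347816$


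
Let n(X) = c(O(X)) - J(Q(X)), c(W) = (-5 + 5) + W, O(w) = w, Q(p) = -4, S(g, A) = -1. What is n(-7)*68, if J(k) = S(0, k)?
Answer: -408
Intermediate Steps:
J(k) = -1
c(W) = W (c(W) = 0 + W = W)
n(X) = 1 + X (n(X) = X - 1*(-1) = X + 1 = 1 + X)
n(-7)*68 = (1 - 7)*68 = -6*68 = -408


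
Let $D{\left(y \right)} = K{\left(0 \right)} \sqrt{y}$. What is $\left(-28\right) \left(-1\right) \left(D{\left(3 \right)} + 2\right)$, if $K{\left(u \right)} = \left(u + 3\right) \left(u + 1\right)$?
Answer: $56 + 84 \sqrt{3} \approx 201.49$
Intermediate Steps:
$K{\left(u \right)} = \left(1 + u\right) \left(3 + u\right)$ ($K{\left(u \right)} = \left(3 + u\right) \left(1 + u\right) = \left(1 + u\right) \left(3 + u\right)$)
$D{\left(y \right)} = 3 \sqrt{y}$ ($D{\left(y \right)} = \left(3 + 0^{2} + 4 \cdot 0\right) \sqrt{y} = \left(3 + 0 + 0\right) \sqrt{y} = 3 \sqrt{y}$)
$\left(-28\right) \left(-1\right) \left(D{\left(3 \right)} + 2\right) = \left(-28\right) \left(-1\right) \left(3 \sqrt{3} + 2\right) = 28 \left(2 + 3 \sqrt{3}\right) = 56 + 84 \sqrt{3}$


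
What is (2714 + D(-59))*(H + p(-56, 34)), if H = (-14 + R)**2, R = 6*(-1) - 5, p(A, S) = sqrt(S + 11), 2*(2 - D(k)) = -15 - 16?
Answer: 3414375/2 + 16389*sqrt(5)/2 ≈ 1.7255e+6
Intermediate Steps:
D(k) = 35/2 (D(k) = 2 - (-15 - 16)/2 = 2 - 1/2*(-31) = 2 + 31/2 = 35/2)
p(A, S) = sqrt(11 + S)
R = -11 (R = -6 - 5 = -11)
H = 625 (H = (-14 - 11)**2 = (-25)**2 = 625)
(2714 + D(-59))*(H + p(-56, 34)) = (2714 + 35/2)*(625 + sqrt(11 + 34)) = 5463*(625 + sqrt(45))/2 = 5463*(625 + 3*sqrt(5))/2 = 3414375/2 + 16389*sqrt(5)/2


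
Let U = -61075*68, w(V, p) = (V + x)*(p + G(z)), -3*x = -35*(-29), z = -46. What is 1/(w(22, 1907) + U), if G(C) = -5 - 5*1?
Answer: -3/14259553 ≈ -2.1039e-7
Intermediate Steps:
G(C) = -10 (G(C) = -5 - 5 = -10)
x = -1015/3 (x = -(-35)*(-29)/3 = -⅓*1015 = -1015/3 ≈ -338.33)
w(V, p) = (-10 + p)*(-1015/3 + V) (w(V, p) = (V - 1015/3)*(p - 10) = (-1015/3 + V)*(-10 + p) = (-10 + p)*(-1015/3 + V))
U = -4153100
1/(w(22, 1907) + U) = 1/((10150/3 - 10*22 - 1015/3*1907 + 22*1907) - 4153100) = 1/((10150/3 - 220 - 1935605/3 + 41954) - 4153100) = 1/(-1800253/3 - 4153100) = 1/(-14259553/3) = -3/14259553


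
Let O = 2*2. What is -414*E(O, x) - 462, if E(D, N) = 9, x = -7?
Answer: -4188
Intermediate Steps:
O = 4
-414*E(O, x) - 462 = -414*9 - 462 = -3726 - 462 = -4188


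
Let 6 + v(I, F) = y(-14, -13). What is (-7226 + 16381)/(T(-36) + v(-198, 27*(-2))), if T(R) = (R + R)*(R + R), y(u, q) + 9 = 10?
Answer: 9155/5179 ≈ 1.7677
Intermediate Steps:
y(u, q) = 1 (y(u, q) = -9 + 10 = 1)
v(I, F) = -5 (v(I, F) = -6 + 1 = -5)
T(R) = 4*R² (T(R) = (2*R)*(2*R) = 4*R²)
(-7226 + 16381)/(T(-36) + v(-198, 27*(-2))) = (-7226 + 16381)/(4*(-36)² - 5) = 9155/(4*1296 - 5) = 9155/(5184 - 5) = 9155/5179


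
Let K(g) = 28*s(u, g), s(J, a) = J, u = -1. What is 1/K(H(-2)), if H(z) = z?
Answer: -1/28 ≈ -0.035714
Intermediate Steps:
K(g) = -28 (K(g) = 28*(-1) = -28)
1/K(H(-2)) = 1/(-28) = -1/28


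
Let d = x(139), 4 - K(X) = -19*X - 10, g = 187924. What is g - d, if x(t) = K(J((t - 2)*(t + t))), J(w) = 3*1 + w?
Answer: -535781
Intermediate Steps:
J(w) = 3 + w
K(X) = 14 + 19*X (K(X) = 4 - (-19*X - 10) = 4 - (-10 - 19*X) = 4 + (10 + 19*X) = 14 + 19*X)
x(t) = 71 + 38*t*(-2 + t) (x(t) = 14 + 19*(3 + (t - 2)*(t + t)) = 14 + 19*(3 + (-2 + t)*(2*t)) = 14 + 19*(3 + 2*t*(-2 + t)) = 14 + (57 + 38*t*(-2 + t)) = 71 + 38*t*(-2 + t))
d = 723705 (d = 71 + 38*139*(-2 + 139) = 71 + 38*139*137 = 71 + 723634 = 723705)
g - d = 187924 - 1*723705 = 187924 - 723705 = -535781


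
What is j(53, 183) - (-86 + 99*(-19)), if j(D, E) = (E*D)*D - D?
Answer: 515961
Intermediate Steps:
j(D, E) = -D + E*D² (j(D, E) = (D*E)*D - D = E*D² - D = -D + E*D²)
j(53, 183) - (-86 + 99*(-19)) = 53*(-1 + 53*183) - (-86 + 99*(-19)) = 53*(-1 + 9699) - (-86 - 1881) = 53*9698 - 1*(-1967) = 513994 + 1967 = 515961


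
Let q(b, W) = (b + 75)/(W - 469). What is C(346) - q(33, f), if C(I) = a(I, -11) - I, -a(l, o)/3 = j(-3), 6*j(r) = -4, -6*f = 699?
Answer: -402608/1171 ≈ -343.82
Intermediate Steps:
f = -233/2 (f = -1/6*699 = -233/2 ≈ -116.50)
j(r) = -2/3 (j(r) = (1/6)*(-4) = -2/3)
a(l, o) = 2 (a(l, o) = -3*(-2/3) = 2)
C(I) = 2 - I
q(b, W) = (75 + b)/(-469 + W)
C(346) - q(33, f) = (2 - 1*346) - (75 + 33)/(-469 - 233/2) = (2 - 346) - 108/(-1171/2) = -344 - (-2)*108/1171 = -344 - 1*(-216/1171) = -344 + 216/1171 = -402608/1171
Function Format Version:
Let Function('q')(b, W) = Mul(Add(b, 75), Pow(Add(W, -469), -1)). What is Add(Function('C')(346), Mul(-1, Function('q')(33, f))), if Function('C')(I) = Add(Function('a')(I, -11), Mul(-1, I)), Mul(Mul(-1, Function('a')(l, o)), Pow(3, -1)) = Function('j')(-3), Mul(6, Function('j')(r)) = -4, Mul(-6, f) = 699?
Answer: Rational(-402608, 1171) ≈ -343.82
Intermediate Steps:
f = Rational(-233, 2) (f = Mul(Rational(-1, 6), 699) = Rational(-233, 2) ≈ -116.50)
Function('j')(r) = Rational(-2, 3) (Function('j')(r) = Mul(Rational(1, 6), -4) = Rational(-2, 3))
Function('a')(l, o) = 2 (Function('a')(l, o) = Mul(-3, Rational(-2, 3)) = 2)
Function('C')(I) = Add(2, Mul(-1, I))
Function('q')(b, W) = Mul(Pow(Add(-469, W), -1), Add(75, b)) (Function('q')(b, W) = Mul(Add(75, b), Pow(Add(-469, W), -1)) = Mul(Pow(Add(-469, W), -1), Add(75, b)))
Add(Function('C')(346), Mul(-1, Function('q')(33, f))) = Add(Add(2, Mul(-1, 346)), Mul(-1, Mul(Pow(Add(-469, Rational(-233, 2)), -1), Add(75, 33)))) = Add(Add(2, -346), Mul(-1, Mul(Pow(Rational(-1171, 2), -1), 108))) = Add(-344, Mul(-1, Mul(Rational(-2, 1171), 108))) = Add(-344, Mul(-1, Rational(-216, 1171))) = Add(-344, Rational(216, 1171)) = Rational(-402608, 1171)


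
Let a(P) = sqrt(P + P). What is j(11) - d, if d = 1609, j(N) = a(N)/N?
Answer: -1609 + sqrt(22)/11 ≈ -1608.6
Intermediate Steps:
a(P) = sqrt(2)*sqrt(P) (a(P) = sqrt(2*P) = sqrt(2)*sqrt(P))
j(N) = sqrt(2)/sqrt(N) (j(N) = (sqrt(2)*sqrt(N))/N = sqrt(2)/sqrt(N))
j(11) - d = sqrt(2)/sqrt(11) - 1*1609 = sqrt(2)*(sqrt(11)/11) - 1609 = sqrt(22)/11 - 1609 = -1609 + sqrt(22)/11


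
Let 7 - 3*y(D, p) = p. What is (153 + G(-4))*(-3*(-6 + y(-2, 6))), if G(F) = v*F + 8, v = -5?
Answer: 3077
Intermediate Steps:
y(D, p) = 7/3 - p/3
G(F) = 8 - 5*F (G(F) = -5*F + 8 = 8 - 5*F)
(153 + G(-4))*(-3*(-6 + y(-2, 6))) = (153 + (8 - 5*(-4)))*(-3*(-6 + (7/3 - 1/3*6))) = (153 + (8 + 20))*(-3*(-6 + (7/3 - 2))) = (153 + 28)*(-3*(-6 + 1/3)) = 181*(-3*(-17/3)) = 181*17 = 3077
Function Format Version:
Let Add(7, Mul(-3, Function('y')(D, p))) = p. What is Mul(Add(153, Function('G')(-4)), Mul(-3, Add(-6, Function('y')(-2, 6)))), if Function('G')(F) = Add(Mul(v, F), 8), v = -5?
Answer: 3077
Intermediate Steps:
Function('y')(D, p) = Add(Rational(7, 3), Mul(Rational(-1, 3), p))
Function('G')(F) = Add(8, Mul(-5, F)) (Function('G')(F) = Add(Mul(-5, F), 8) = Add(8, Mul(-5, F)))
Mul(Add(153, Function('G')(-4)), Mul(-3, Add(-6, Function('y')(-2, 6)))) = Mul(Add(153, Add(8, Mul(-5, -4))), Mul(-3, Add(-6, Add(Rational(7, 3), Mul(Rational(-1, 3), 6))))) = Mul(Add(153, Add(8, 20)), Mul(-3, Add(-6, Add(Rational(7, 3), -2)))) = Mul(Add(153, 28), Mul(-3, Add(-6, Rational(1, 3)))) = Mul(181, Mul(-3, Rational(-17, 3))) = Mul(181, 17) = 3077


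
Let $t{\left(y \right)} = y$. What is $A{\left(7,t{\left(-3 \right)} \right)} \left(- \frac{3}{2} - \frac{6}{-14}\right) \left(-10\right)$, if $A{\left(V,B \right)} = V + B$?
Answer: $\frac{300}{7} \approx 42.857$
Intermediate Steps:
$A{\left(V,B \right)} = B + V$
$A{\left(7,t{\left(-3 \right)} \right)} \left(- \frac{3}{2} - \frac{6}{-14}\right) \left(-10\right) = \left(-3 + 7\right) \left(- \frac{3}{2} - \frac{6}{-14}\right) \left(-10\right) = 4 \left(\left(-3\right) \frac{1}{2} - - \frac{3}{7}\right) \left(-10\right) = 4 \left(- \frac{3}{2} + \frac{3}{7}\right) \left(-10\right) = 4 \left(- \frac{15}{14}\right) \left(-10\right) = \left(- \frac{30}{7}\right) \left(-10\right) = \frac{300}{7}$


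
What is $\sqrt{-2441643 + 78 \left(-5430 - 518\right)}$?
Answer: $3 i \sqrt{322843} \approx 1704.6 i$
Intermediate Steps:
$\sqrt{-2441643 + 78 \left(-5430 - 518\right)} = \sqrt{-2441643 + 78 \left(-5948\right)} = \sqrt{-2441643 - 463944} = \sqrt{-2905587} = 3 i \sqrt{322843}$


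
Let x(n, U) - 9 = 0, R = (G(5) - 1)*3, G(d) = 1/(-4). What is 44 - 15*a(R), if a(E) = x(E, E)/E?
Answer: 80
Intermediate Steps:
G(d) = -¼
R = -15/4 (R = (-¼ - 1)*3 = -5/4*3 = -15/4 ≈ -3.7500)
x(n, U) = 9 (x(n, U) = 9 + 0 = 9)
a(E) = 9/E
44 - 15*a(R) = 44 - 135/(-15/4) = 44 - 135*(-4)/15 = 44 - 15*(-12/5) = 44 + 36 = 80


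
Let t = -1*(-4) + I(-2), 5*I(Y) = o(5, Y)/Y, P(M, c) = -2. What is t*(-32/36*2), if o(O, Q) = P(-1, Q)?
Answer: -112/15 ≈ -7.4667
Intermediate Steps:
o(O, Q) = -2
I(Y) = -2/(5*Y) (I(Y) = (-2/Y)/5 = -2/(5*Y))
t = 21/5 (t = -1*(-4) - ⅖/(-2) = 4 - ⅖*(-½) = 4 + ⅕ = 21/5 ≈ 4.2000)
t*(-32/36*2) = 21*(-32/36*2)/5 = 21*(-32*1/36*2)/5 = 21*(-8/9*2)/5 = (21/5)*(-16/9) = -112/15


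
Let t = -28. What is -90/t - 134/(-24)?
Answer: 739/84 ≈ 8.7976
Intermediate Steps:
-90/t - 134/(-24) = -90/(-28) - 134/(-24) = -90*(-1/28) - 134*(-1/24) = 45/14 + 67/12 = 739/84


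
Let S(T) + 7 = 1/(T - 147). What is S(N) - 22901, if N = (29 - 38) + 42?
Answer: -2611513/114 ≈ -22908.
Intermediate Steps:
N = 33 (N = -9 + 42 = 33)
S(T) = -7 + 1/(-147 + T) (S(T) = -7 + 1/(T - 147) = -7 + 1/(-147 + T))
S(N) - 22901 = (1030 - 7*33)/(-147 + 33) - 22901 = (1030 - 231)/(-114) - 22901 = -1/114*799 - 22901 = -799/114 - 22901 = -2611513/114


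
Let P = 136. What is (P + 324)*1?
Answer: 460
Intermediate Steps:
(P + 324)*1 = (136 + 324)*1 = 460*1 = 460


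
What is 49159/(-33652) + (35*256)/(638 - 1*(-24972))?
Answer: -95744007/86182772 ≈ -1.1109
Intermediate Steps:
49159/(-33652) + (35*256)/(638 - 1*(-24972)) = 49159*(-1/33652) + 8960/(638 + 24972) = -49159/33652 + 8960/25610 = -49159/33652 + 8960*(1/25610) = -49159/33652 + 896/2561 = -95744007/86182772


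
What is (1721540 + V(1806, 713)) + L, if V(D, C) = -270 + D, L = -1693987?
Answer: 29089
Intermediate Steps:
(1721540 + V(1806, 713)) + L = (1721540 + (-270 + 1806)) - 1693987 = (1721540 + 1536) - 1693987 = 1723076 - 1693987 = 29089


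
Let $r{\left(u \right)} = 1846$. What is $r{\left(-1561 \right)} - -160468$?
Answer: $162314$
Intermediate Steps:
$r{\left(-1561 \right)} - -160468 = 1846 - -160468 = 1846 + \left(160704 - 236\right) = 1846 + 160468 = 162314$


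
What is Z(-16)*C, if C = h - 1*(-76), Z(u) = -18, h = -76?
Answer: 0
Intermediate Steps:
C = 0 (C = -76 - 1*(-76) = -76 + 76 = 0)
Z(-16)*C = -18*0 = 0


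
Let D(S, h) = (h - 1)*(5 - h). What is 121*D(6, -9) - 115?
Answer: -17055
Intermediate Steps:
D(S, h) = (-1 + h)*(5 - h)
121*D(6, -9) - 115 = 121*(-5 - 1*(-9)² + 6*(-9)) - 115 = 121*(-5 - 1*81 - 54) - 115 = 121*(-5 - 81 - 54) - 115 = 121*(-140) - 115 = -16940 - 115 = -17055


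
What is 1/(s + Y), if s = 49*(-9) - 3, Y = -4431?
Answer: -1/4875 ≈ -0.00020513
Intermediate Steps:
s = -444 (s = -441 - 3 = -444)
1/(s + Y) = 1/(-444 - 4431) = 1/(-4875) = -1/4875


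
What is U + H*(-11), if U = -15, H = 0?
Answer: -15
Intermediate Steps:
U + H*(-11) = -15 + 0*(-11) = -15 + 0 = -15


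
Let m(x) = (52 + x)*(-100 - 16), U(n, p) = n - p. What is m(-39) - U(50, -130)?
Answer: -1688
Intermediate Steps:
m(x) = -6032 - 116*x (m(x) = (52 + x)*(-116) = -6032 - 116*x)
m(-39) - U(50, -130) = (-6032 - 116*(-39)) - (50 - 1*(-130)) = (-6032 + 4524) - (50 + 130) = -1508 - 1*180 = -1508 - 180 = -1688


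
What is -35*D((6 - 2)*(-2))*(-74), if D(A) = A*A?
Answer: 165760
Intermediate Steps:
D(A) = A²
-35*D((6 - 2)*(-2))*(-74) = -35*4*(6 - 2)²*(-74) = -35*(4*(-2))²*(-74) = -35*(-8)²*(-74) = -35*64*(-74) = -2240*(-74) = 165760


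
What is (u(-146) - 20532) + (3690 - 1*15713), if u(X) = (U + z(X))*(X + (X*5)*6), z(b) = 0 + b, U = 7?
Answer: 596559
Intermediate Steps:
z(b) = b
u(X) = 31*X*(7 + X) (u(X) = (7 + X)*(X + (X*5)*6) = (7 + X)*(X + (5*X)*6) = (7 + X)*(X + 30*X) = (7 + X)*(31*X) = 31*X*(7 + X))
(u(-146) - 20532) + (3690 - 1*15713) = (31*(-146)*(7 - 146) - 20532) + (3690 - 1*15713) = (31*(-146)*(-139) - 20532) + (3690 - 15713) = (629114 - 20532) - 12023 = 608582 - 12023 = 596559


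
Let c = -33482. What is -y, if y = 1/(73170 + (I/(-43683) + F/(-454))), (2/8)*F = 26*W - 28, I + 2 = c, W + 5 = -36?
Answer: -9916041/725659899242 ≈ -1.3665e-5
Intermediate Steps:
W = -41 (W = -5 - 36 = -41)
I = -33484 (I = -2 - 33482 = -33484)
F = -4376 (F = 4*(26*(-41) - 28) = 4*(-1066 - 28) = 4*(-1094) = -4376)
y = 9916041/725659899242 (y = 1/(73170 + (-33484/(-43683) - 4376/(-454))) = 1/(73170 + (-33484*(-1/43683) - 4376*(-1/454))) = 1/(73170 + (33484/43683 + 2188/227)) = 1/(73170 + 103179272/9916041) = 1/(725659899242/9916041) = 9916041/725659899242 ≈ 1.3665e-5)
-y = -1*9916041/725659899242 = -9916041/725659899242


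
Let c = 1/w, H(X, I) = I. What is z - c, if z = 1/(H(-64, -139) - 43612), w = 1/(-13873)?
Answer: 606957622/43751 ≈ 13873.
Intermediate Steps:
w = -1/13873 ≈ -7.2083e-5
c = -13873 (c = 1/(-1/13873) = -13873)
z = -1/43751 (z = 1/(-139 - 43612) = 1/(-43751) = -1/43751 ≈ -2.2857e-5)
z - c = -1/43751 - 1*(-13873) = -1/43751 + 13873 = 606957622/43751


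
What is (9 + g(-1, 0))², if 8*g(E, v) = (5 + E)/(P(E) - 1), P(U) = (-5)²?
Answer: 187489/2304 ≈ 81.375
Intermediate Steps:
P(U) = 25
g(E, v) = 5/192 + E/192 (g(E, v) = ((5 + E)/(25 - 1))/8 = ((5 + E)/24)/8 = ((5 + E)*(1/24))/8 = (5/24 + E/24)/8 = 5/192 + E/192)
(9 + g(-1, 0))² = (9 + (5/192 + (1/192)*(-1)))² = (9 + (5/192 - 1/192))² = (9 + 1/48)² = (433/48)² = 187489/2304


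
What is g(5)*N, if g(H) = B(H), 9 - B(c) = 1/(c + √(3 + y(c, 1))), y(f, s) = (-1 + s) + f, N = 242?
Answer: 35816/17 + 484*√2/17 ≈ 2147.1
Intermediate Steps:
y(f, s) = -1 + f + s
B(c) = 9 - 1/(c + √(3 + c)) (B(c) = 9 - 1/(c + √(3 + (-1 + c + 1))) = 9 - 1/(c + √(3 + c)))
g(H) = (-1 + 9*H + 9*√(3 + H))/(H + √(3 + H))
g(5)*N = ((-1 + 9*5 + 9*√(3 + 5))/(5 + √(3 + 5)))*242 = ((-1 + 45 + 9*√8)/(5 + √8))*242 = ((-1 + 45 + 9*(2*√2))/(5 + 2*√2))*242 = ((-1 + 45 + 18*√2)/(5 + 2*√2))*242 = ((44 + 18*√2)/(5 + 2*√2))*242 = 242*(44 + 18*√2)/(5 + 2*√2)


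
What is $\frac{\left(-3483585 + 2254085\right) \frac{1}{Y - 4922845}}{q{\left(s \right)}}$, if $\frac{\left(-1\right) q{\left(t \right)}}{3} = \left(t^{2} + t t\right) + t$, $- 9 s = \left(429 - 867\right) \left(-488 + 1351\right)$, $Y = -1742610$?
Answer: $- \frac{368850}{21163732793668091} \approx -1.7428 \cdot 10^{-11}$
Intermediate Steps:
$s = \frac{125998}{3}$ ($s = - \frac{\left(429 - 867\right) \left(-488 + 1351\right)}{9} = - \frac{\left(-438\right) 863}{9} = \left(- \frac{1}{9}\right) \left(-377994\right) = \frac{125998}{3} \approx 41999.0$)
$q{\left(t \right)} = - 6 t^{2} - 3 t$ ($q{\left(t \right)} = - 3 \left(\left(t^{2} + t t\right) + t\right) = - 3 \left(\left(t^{2} + t^{2}\right) + t\right) = - 3 \left(2 t^{2} + t\right) = - 3 \left(t + 2 t^{2}\right) = - 6 t^{2} - 3 t$)
$\frac{\left(-3483585 + 2254085\right) \frac{1}{Y - 4922845}}{q{\left(s \right)}} = \frac{\left(-3483585 + 2254085\right) \frac{1}{-1742610 - 4922845}}{\left(-3\right) \frac{125998}{3} \left(1 + 2 \cdot \frac{125998}{3}\right)} = \frac{\left(-1229500\right) \frac{1}{-6665455}}{\left(-3\right) \frac{125998}{3} \left(1 + \frac{251996}{3}\right)} = \frac{\left(-1229500\right) \left(- \frac{1}{6665455}\right)}{\left(-3\right) \frac{125998}{3} \cdot \frac{251999}{3}} = \frac{245900}{1333091 \left(- \frac{31751370002}{3}\right)} = \frac{245900}{1333091} \left(- \frac{3}{31751370002}\right) = - \frac{368850}{21163732793668091}$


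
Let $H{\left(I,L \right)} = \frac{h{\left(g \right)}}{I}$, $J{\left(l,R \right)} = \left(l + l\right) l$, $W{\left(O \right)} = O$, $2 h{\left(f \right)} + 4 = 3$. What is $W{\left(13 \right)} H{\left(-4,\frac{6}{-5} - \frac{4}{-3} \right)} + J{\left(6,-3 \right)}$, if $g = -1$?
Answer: $\frac{589}{8} \approx 73.625$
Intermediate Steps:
$h{\left(f \right)} = - \frac{1}{2}$ ($h{\left(f \right)} = -2 + \frac{1}{2} \cdot 3 = -2 + \frac{3}{2} = - \frac{1}{2}$)
$J{\left(l,R \right)} = 2 l^{2}$ ($J{\left(l,R \right)} = 2 l l = 2 l^{2}$)
$H{\left(I,L \right)} = - \frac{1}{2 I}$
$W{\left(13 \right)} H{\left(-4,\frac{6}{-5} - \frac{4}{-3} \right)} + J{\left(6,-3 \right)} = 13 \left(- \frac{1}{2 \left(-4\right)}\right) + 2 \cdot 6^{2} = 13 \left(\left(- \frac{1}{2}\right) \left(- \frac{1}{4}\right)\right) + 2 \cdot 36 = 13 \cdot \frac{1}{8} + 72 = \frac{13}{8} + 72 = \frac{589}{8}$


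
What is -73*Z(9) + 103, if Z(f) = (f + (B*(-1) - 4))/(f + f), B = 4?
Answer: 1781/18 ≈ 98.944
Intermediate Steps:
Z(f) = (-8 + f)/(2*f) (Z(f) = (f + (4*(-1) - 4))/(f + f) = (f + (-4 - 4))/((2*f)) = (f - 8)*(1/(2*f)) = (-8 + f)*(1/(2*f)) = (-8 + f)/(2*f))
-73*Z(9) + 103 = -73*(-8 + 9)/(2*9) + 103 = -73/(2*9) + 103 = -73*1/18 + 103 = -73/18 + 103 = 1781/18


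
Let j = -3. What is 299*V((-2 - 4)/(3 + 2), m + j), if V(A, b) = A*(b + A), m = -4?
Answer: 73554/25 ≈ 2942.2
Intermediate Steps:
V(A, b) = A*(A + b)
299*V((-2 - 4)/(3 + 2), m + j) = 299*(((-2 - 4)/(3 + 2))*((-2 - 4)/(3 + 2) + (-4 - 3))) = 299*((-6/5)*(-6/5 - 7)) = 299*((-6*1/5)*(-6*1/5 - 7)) = 299*(-6*(-6/5 - 7)/5) = 299*(-6/5*(-41/5)) = 299*(246/25) = 73554/25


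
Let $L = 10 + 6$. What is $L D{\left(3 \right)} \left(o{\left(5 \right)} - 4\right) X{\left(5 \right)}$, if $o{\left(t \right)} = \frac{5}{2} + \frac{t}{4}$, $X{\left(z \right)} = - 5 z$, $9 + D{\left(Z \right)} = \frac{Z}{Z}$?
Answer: $-800$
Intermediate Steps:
$L = 16$
$D{\left(Z \right)} = -8$ ($D{\left(Z \right)} = -9 + \frac{Z}{Z} = -9 + 1 = -8$)
$o{\left(t \right)} = \frac{5}{2} + \frac{t}{4}$ ($o{\left(t \right)} = 5 \cdot \frac{1}{2} + t \frac{1}{4} = \frac{5}{2} + \frac{t}{4}$)
$L D{\left(3 \right)} \left(o{\left(5 \right)} - 4\right) X{\left(5 \right)} = 16 \left(-8\right) \left(\left(\frac{5}{2} + \frac{1}{4} \cdot 5\right) - 4\right) \left(\left(-5\right) 5\right) = - 128 \left(\left(\frac{5}{2} + \frac{5}{4}\right) - 4\right) \left(-25\right) = - 128 \left(\frac{15}{4} - 4\right) \left(-25\right) = - 128 \left(\left(- \frac{1}{4}\right) \left(-25\right)\right) = \left(-128\right) \frac{25}{4} = -800$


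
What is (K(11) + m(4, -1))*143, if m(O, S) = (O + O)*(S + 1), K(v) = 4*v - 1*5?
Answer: 5577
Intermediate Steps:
K(v) = -5 + 4*v (K(v) = 4*v - 5 = -5 + 4*v)
m(O, S) = 2*O*(1 + S) (m(O, S) = (2*O)*(1 + S) = 2*O*(1 + S))
(K(11) + m(4, -1))*143 = ((-5 + 4*11) + 2*4*(1 - 1))*143 = ((-5 + 44) + 2*4*0)*143 = (39 + 0)*143 = 39*143 = 5577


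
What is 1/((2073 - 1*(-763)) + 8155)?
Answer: 1/10991 ≈ 9.0984e-5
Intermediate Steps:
1/((2073 - 1*(-763)) + 8155) = 1/((2073 + 763) + 8155) = 1/(2836 + 8155) = 1/10991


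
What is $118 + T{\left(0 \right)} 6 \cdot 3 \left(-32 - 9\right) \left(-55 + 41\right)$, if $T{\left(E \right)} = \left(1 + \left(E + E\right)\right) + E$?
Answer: $10450$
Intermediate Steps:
$T{\left(E \right)} = 1 + 3 E$ ($T{\left(E \right)} = \left(1 + 2 E\right) + E = 1 + 3 E$)
$118 + T{\left(0 \right)} 6 \cdot 3 \left(-32 - 9\right) \left(-55 + 41\right) = 118 + \left(1 + 3 \cdot 0\right) 6 \cdot 3 \left(-32 - 9\right) \left(-55 + 41\right) = 118 + \left(1 + 0\right) 6 \cdot 3 \left(\left(-41\right) \left(-14\right)\right) = 118 + 1 \cdot 6 \cdot 3 \cdot 574 = 118 + 6 \cdot 3 \cdot 574 = 118 + 18 \cdot 574 = 118 + 10332 = 10450$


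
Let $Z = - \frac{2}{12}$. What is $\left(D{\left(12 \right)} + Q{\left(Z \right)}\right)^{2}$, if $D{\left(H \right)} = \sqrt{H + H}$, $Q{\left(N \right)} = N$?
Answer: $\frac{865}{36} - \frac{2 \sqrt{6}}{3} \approx 22.395$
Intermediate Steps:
$Z = - \frac{1}{6}$ ($Z = \left(-2\right) \frac{1}{12} = - \frac{1}{6} \approx -0.16667$)
$D{\left(H \right)} = \sqrt{2} \sqrt{H}$ ($D{\left(H \right)} = \sqrt{2 H} = \sqrt{2} \sqrt{H}$)
$\left(D{\left(12 \right)} + Q{\left(Z \right)}\right)^{2} = \left(\sqrt{2} \sqrt{12} - \frac{1}{6}\right)^{2} = \left(\sqrt{2} \cdot 2 \sqrt{3} - \frac{1}{6}\right)^{2} = \left(2 \sqrt{6} - \frac{1}{6}\right)^{2} = \left(- \frac{1}{6} + 2 \sqrt{6}\right)^{2}$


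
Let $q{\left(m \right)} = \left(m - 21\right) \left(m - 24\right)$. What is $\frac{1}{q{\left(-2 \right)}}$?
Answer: $\frac{1}{598} \approx 0.0016722$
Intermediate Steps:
$q{\left(m \right)} = \left(-24 + m\right) \left(-21 + m\right)$ ($q{\left(m \right)} = \left(-21 + m\right) \left(-24 + m\right) = \left(-24 + m\right) \left(-21 + m\right)$)
$\frac{1}{q{\left(-2 \right)}} = \frac{1}{504 + \left(-2\right)^{2} - -90} = \frac{1}{504 + 4 + 90} = \frac{1}{598}$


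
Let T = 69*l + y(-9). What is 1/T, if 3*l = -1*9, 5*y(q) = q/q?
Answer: -5/1034 ≈ -0.0048356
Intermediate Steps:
y(q) = ⅕ (y(q) = (q/q)/5 = (⅕)*1 = ⅕)
l = -3 (l = (-1*9)/3 = (⅓)*(-9) = -3)
T = -1034/5 (T = 69*(-3) + ⅕ = -207 + ⅕ = -1034/5 ≈ -206.80)
1/T = 1/(-1034/5) = -5/1034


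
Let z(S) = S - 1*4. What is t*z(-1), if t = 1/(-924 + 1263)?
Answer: -5/339 ≈ -0.014749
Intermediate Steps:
z(S) = -4 + S (z(S) = S - 4 = -4 + S)
t = 1/339 ≈ 0.0029499
t*z(-1) = (-4 - 1)/339 = (1/339)*(-5) = -5/339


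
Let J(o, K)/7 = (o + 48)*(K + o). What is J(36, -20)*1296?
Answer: 12192768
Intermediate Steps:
J(o, K) = 7*(48 + o)*(K + o) (J(o, K) = 7*((o + 48)*(K + o)) = 7*((48 + o)*(K + o)) = 7*(48 + o)*(K + o))
J(36, -20)*1296 = (7*36**2 + 336*(-20) + 336*36 + 7*(-20)*36)*1296 = (7*1296 - 6720 + 12096 - 5040)*1296 = (9072 - 6720 + 12096 - 5040)*1296 = 9408*1296 = 12192768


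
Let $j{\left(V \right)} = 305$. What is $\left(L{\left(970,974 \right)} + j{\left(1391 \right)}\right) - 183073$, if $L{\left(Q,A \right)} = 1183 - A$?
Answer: $-182559$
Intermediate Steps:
$\left(L{\left(970,974 \right)} + j{\left(1391 \right)}\right) - 183073 = \left(\left(1183 - 974\right) + 305\right) - 183073 = \left(209 + 305\right) - 183073 = 514 - 183073 = -182559$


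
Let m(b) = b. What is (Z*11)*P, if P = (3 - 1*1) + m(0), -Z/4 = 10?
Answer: -880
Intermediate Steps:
Z = -40 (Z = -4*10 = -40)
P = 2 (P = (3 - 1*1) + 0 = (3 - 1) + 0 = 2 + 0 = 2)
(Z*11)*P = -40*11*2 = -440*2 = -880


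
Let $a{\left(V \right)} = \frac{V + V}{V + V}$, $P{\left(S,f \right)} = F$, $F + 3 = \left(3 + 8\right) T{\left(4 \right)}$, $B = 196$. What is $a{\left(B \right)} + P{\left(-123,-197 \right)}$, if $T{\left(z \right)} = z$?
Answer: $42$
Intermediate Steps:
$F = 41$ ($F = -3 + \left(3 + 8\right) 4 = -3 + 11 \cdot 4 = -3 + 44 = 41$)
$P{\left(S,f \right)} = 41$
$a{\left(V \right)} = 1$ ($a{\left(V \right)} = \frac{2 V}{2 V} = 2 V \frac{1}{2 V} = 1$)
$a{\left(B \right)} + P{\left(-123,-197 \right)} = 1 + 41 = 42$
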